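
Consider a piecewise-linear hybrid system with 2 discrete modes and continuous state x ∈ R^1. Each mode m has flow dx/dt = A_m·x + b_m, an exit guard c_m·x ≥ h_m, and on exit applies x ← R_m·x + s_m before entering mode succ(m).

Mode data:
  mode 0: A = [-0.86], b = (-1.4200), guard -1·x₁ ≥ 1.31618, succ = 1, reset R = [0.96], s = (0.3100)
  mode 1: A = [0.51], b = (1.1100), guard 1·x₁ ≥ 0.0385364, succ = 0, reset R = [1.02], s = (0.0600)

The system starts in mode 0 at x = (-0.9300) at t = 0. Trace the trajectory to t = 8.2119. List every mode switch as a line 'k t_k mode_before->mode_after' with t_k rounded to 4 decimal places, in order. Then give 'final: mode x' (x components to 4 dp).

1 0.8916 0->1
2 2.0563 1->0
3 3.9791 0->1
4 5.1438 1->0
5 7.0665 0->1
final: 1 0.0168

Mode 0: guard c·x = 1.3162 hit at Δt = 0.8916 (t = 0.8916), x⁻ = (-1.3162) → reset → x⁺ = (-0.9535), jump to mode 1
Mode 1: guard c·x = 0.0385 hit at Δt = 1.1647 (t = 2.0563), x⁻ = (0.0385) → reset → x⁺ = (0.0993), jump to mode 0
Mode 0: guard c·x = 1.3162 hit at Δt = 1.9227 (t = 3.9791), x⁻ = (-1.3162) → reset → x⁺ = (-0.9535), jump to mode 1
Mode 1: guard c·x = 0.0385 hit at Δt = 1.1647 (t = 5.1438), x⁻ = (0.0385) → reset → x⁺ = (0.0993), jump to mode 0
Mode 0: guard c·x = 1.3162 hit at Δt = 1.9227 (t = 7.0665), x⁻ = (-1.3162) → reset → x⁺ = (-0.9535), jump to mode 1
Mode 1: flow for 1.1454 to horizon, guard not reached → x = (0.0168)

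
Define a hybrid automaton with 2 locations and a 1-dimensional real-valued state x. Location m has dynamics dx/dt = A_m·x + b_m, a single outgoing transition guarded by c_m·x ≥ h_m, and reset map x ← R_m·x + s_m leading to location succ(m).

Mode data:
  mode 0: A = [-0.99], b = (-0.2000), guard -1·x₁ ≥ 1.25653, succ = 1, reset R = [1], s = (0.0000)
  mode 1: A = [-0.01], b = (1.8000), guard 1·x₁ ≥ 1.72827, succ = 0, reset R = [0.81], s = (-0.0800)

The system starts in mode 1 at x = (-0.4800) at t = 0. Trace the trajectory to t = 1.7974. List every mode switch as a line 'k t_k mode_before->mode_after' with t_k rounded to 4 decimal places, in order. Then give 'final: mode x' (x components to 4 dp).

Mode 1: guard c·x = 1.7283 hit at Δt = 1.2311 (t = 1.2311), x⁻ = (1.7283) → reset → x⁺ = (1.3199), jump to mode 0
Mode 0: flow for 0.5663 to horizon, guard not reached → x = (0.6668)

1 1.2311 1->0
final: 0 0.6668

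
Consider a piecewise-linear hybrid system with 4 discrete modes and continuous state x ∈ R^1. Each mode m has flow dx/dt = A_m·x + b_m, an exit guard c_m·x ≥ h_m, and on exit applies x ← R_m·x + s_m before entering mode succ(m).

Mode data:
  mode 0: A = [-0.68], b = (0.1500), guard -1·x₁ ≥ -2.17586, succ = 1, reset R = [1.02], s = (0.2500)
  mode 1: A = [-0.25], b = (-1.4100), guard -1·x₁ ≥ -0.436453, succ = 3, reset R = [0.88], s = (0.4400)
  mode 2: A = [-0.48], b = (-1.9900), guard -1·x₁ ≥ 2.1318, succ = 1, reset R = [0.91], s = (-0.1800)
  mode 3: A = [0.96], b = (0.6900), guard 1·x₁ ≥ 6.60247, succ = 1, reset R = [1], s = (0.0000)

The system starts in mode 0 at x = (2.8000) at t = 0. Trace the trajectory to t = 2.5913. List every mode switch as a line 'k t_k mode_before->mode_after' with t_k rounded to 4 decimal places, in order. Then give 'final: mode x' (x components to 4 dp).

1 0.4074 0->1
2 1.5618 1->3
final: 3 3.4264

Mode 0: guard c·x = -2.1759 hit at Δt = 0.4074 (t = 0.4074), x⁻ = (2.1759) → reset → x⁺ = (2.4694), jump to mode 1
Mode 1: guard c·x = -0.4365 hit at Δt = 1.1544 (t = 1.5618), x⁻ = (0.4365) → reset → x⁺ = (0.8241), jump to mode 3
Mode 3: flow for 1.0295 to horizon, guard not reached → x = (3.4264)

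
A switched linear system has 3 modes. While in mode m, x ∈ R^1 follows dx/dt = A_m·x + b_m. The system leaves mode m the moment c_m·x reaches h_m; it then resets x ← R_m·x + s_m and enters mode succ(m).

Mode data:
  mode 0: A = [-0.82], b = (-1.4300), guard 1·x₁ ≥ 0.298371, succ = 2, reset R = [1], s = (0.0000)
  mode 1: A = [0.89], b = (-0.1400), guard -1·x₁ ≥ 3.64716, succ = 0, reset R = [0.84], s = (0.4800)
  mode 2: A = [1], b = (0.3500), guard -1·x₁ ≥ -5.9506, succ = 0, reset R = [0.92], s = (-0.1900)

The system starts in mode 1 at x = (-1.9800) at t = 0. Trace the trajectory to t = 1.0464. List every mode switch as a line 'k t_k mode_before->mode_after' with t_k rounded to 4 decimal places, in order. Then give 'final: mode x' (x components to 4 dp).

Mode 1: guard c·x = 3.6472 hit at Δt = 0.6479 (t = 0.6479), x⁻ = (-3.6472) → reset → x⁺ = (-2.5836), jump to mode 0
Mode 0: flow for 0.3985 to horizon, guard not reached → x = (-2.3495)

1 0.6479 1->0
final: 0 -2.3495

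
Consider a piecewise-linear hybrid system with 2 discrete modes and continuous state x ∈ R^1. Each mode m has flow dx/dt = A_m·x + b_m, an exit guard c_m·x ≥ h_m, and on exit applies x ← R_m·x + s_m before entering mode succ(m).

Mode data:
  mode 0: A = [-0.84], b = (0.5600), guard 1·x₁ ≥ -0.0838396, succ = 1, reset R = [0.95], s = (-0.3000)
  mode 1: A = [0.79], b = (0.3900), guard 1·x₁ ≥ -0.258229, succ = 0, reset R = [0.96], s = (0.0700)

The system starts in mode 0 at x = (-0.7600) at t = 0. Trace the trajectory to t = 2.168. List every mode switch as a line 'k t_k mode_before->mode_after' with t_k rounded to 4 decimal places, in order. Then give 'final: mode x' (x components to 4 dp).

1 0.7647 0->1
2 1.6825 1->0
3 1.8231 0->1
final: 1 -0.3439

Mode 0: guard c·x = -0.0838 hit at Δt = 0.7647 (t = 0.7647), x⁻ = (-0.0838) → reset → x⁺ = (-0.3796), jump to mode 1
Mode 1: guard c·x = -0.2582 hit at Δt = 0.9178 (t = 1.6825), x⁻ = (-0.2582) → reset → x⁺ = (-0.1779), jump to mode 0
Mode 0: guard c·x = -0.0838 hit at Δt = 0.1406 (t = 1.8231), x⁻ = (-0.0838) → reset → x⁺ = (-0.3796), jump to mode 1
Mode 1: flow for 0.3449 to horizon, guard not reached → x = (-0.3439)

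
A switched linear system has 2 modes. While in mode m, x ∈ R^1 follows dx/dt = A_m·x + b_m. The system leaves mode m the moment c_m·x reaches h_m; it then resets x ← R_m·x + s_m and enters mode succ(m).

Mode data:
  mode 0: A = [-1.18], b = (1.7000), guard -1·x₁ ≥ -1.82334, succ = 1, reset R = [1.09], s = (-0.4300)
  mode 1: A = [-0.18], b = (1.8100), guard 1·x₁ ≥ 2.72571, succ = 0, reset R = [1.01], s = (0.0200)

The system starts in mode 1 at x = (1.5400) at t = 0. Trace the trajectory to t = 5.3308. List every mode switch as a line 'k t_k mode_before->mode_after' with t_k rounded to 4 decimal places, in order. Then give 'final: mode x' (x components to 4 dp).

1 0.8330 1->0
2 1.8902 0->1
3 2.7118 1->0
4 3.7690 0->1
5 4.5906 1->0
final: 0 1.9969

Mode 1: guard c·x = 2.7257 hit at Δt = 0.8330 (t = 0.8330), x⁻ = (2.7257) → reset → x⁺ = (2.7730), jump to mode 0
Mode 0: guard c·x = -1.8233 hit at Δt = 1.0572 (t = 1.8902), x⁻ = (1.8233) → reset → x⁺ = (1.5574), jump to mode 1
Mode 1: guard c·x = 2.7257 hit at Δt = 0.8216 (t = 2.7118), x⁻ = (2.7257) → reset → x⁺ = (2.7730), jump to mode 0
Mode 0: guard c·x = -1.8233 hit at Δt = 1.0572 (t = 3.7690), x⁻ = (1.8233) → reset → x⁺ = (1.5574), jump to mode 1
Mode 1: guard c·x = 2.7257 hit at Δt = 0.8216 (t = 4.5906), x⁻ = (2.7257) → reset → x⁺ = (2.7730), jump to mode 0
Mode 0: flow for 0.7402 to horizon, guard not reached → x = (1.9969)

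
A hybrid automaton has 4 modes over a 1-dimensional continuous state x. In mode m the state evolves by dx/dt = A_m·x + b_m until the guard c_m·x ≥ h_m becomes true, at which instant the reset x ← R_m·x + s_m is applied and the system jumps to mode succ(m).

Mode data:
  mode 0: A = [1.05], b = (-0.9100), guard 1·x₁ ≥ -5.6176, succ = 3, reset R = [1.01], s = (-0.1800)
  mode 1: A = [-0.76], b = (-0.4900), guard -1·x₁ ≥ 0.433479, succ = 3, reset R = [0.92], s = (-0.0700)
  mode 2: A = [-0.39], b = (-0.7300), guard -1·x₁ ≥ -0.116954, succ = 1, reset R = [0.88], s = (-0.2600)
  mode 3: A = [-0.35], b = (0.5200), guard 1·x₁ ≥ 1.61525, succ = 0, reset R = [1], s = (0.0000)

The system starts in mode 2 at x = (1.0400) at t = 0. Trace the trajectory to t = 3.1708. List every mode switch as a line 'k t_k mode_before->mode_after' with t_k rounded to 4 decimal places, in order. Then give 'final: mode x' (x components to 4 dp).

Mode 2: guard c·x = -0.1170 hit at Δt = 0.9776 (t = 0.9776), x⁻ = (0.1170) → reset → x⁺ = (-0.1571), jump to mode 1
Mode 1: guard c·x = 0.4335 hit at Δt = 1.1007 (t = 2.0783), x⁻ = (-0.4335) → reset → x⁺ = (-0.4688), jump to mode 3
Mode 3: flow for 1.0925 to horizon, guard not reached → x = (0.1523)

1 0.9776 2->1
2 2.0783 1->3
final: 3 0.1523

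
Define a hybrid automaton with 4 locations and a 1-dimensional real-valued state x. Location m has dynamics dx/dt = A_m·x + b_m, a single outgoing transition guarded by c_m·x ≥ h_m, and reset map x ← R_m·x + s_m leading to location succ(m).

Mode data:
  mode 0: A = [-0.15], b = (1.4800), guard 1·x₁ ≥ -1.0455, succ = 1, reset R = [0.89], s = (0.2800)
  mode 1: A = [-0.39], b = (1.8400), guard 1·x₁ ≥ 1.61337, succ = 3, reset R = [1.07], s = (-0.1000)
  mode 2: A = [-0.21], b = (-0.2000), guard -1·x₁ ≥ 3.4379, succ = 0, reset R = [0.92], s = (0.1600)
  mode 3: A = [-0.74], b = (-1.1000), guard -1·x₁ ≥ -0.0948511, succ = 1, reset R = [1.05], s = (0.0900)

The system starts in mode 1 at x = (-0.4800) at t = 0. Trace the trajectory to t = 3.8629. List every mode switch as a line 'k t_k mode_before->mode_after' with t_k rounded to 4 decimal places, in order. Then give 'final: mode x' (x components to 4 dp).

1 1.3215 1->3
2 2.2367 3->1
3 3.2046 1->3
final: 3 0.4260

Mode 1: guard c·x = 1.6134 hit at Δt = 1.3215 (t = 1.3215), x⁻ = (1.6134) → reset → x⁺ = (1.6263), jump to mode 3
Mode 3: guard c·x = -0.0949 hit at Δt = 0.9152 (t = 2.2367), x⁻ = (0.0949) → reset → x⁺ = (0.1896), jump to mode 1
Mode 1: guard c·x = 1.6134 hit at Δt = 0.9679 (t = 3.2046), x⁻ = (1.6134) → reset → x⁺ = (1.6263), jump to mode 3
Mode 3: flow for 0.6583 to horizon, guard not reached → x = (0.4260)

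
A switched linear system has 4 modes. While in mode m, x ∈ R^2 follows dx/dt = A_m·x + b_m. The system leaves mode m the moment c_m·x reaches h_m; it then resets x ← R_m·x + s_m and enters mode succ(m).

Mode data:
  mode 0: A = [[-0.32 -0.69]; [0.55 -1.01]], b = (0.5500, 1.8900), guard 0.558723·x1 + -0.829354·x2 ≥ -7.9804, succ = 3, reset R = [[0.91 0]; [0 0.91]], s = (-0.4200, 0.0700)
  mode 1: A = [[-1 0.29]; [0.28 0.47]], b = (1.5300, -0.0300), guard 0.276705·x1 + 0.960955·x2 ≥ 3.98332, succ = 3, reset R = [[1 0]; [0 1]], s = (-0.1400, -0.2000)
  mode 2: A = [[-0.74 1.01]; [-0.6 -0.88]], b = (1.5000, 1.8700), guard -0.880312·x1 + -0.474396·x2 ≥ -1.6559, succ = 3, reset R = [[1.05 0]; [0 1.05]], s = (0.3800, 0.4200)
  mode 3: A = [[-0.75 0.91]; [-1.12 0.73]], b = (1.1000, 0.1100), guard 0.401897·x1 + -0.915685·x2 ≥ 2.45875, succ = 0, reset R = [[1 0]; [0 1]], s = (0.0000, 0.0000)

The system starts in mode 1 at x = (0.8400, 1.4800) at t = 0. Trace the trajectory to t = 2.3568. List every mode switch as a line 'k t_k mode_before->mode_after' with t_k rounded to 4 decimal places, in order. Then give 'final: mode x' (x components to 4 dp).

Mode 1: guard c·x = 3.9833 hit at Δt = 1.4105 (t = 1.4105), x⁻ = (1.9373, 3.5873) → reset → x⁺ = (1.7973, 3.3873), jump to mode 3
Mode 3: flow for 0.9463 to horizon, guard not reached → x = (3.6052, 2.7047)

1 1.4105 1->3
final: 3 3.6052 2.7047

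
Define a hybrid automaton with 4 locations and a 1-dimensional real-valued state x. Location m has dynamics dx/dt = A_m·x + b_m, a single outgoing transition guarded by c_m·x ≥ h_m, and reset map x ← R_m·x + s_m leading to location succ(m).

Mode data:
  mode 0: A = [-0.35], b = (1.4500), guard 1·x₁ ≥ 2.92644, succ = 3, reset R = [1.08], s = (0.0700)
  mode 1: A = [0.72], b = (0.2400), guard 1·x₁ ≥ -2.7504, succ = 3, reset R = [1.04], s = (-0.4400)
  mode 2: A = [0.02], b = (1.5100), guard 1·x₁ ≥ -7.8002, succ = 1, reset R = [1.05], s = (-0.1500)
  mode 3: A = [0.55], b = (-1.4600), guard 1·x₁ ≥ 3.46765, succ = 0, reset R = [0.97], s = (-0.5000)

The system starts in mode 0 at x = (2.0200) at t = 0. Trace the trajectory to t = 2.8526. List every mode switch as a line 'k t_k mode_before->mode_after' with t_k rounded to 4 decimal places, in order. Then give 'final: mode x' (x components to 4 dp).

1 1.5910 0->3
2 2.2178 3->0
3 2.3617 0->3
final: 3 3.4091

Mode 0: guard c·x = 2.9264 hit at Δt = 1.5910 (t = 1.5910), x⁻ = (2.9264) → reset → x⁺ = (3.2306), jump to mode 3
Mode 3: guard c·x = 3.4676 hit at Δt = 0.6268 (t = 2.2178), x⁻ = (3.4676) → reset → x⁺ = (2.8636), jump to mode 0
Mode 0: guard c·x = 2.9264 hit at Δt = 0.1439 (t = 2.3617), x⁻ = (2.9264) → reset → x⁺ = (3.2306), jump to mode 3
Mode 3: flow for 0.4909 to horizon, guard not reached → x = (3.4091)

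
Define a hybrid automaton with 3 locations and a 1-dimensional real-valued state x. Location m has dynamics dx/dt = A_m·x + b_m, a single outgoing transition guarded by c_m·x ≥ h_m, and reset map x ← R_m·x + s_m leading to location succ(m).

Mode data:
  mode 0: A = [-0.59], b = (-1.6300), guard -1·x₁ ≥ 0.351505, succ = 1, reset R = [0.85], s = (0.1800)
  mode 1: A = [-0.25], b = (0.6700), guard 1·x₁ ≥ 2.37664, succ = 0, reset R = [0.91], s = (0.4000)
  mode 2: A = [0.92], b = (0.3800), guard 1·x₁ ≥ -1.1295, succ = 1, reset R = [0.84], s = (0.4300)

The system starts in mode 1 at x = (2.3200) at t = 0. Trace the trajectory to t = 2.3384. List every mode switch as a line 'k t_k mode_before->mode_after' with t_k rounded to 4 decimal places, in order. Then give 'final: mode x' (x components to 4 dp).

1 0.6847 1->0
2 2.0277 0->1
final: 1 0.0904

Mode 1: guard c·x = 2.3766 hit at Δt = 0.6847 (t = 0.6847), x⁻ = (2.3766) → reset → x⁺ = (2.5627), jump to mode 0
Mode 0: guard c·x = 0.3515 hit at Δt = 1.3430 (t = 2.0277), x⁻ = (-0.3515) → reset → x⁺ = (-0.1188), jump to mode 1
Mode 1: flow for 0.3107 to horizon, guard not reached → x = (0.0904)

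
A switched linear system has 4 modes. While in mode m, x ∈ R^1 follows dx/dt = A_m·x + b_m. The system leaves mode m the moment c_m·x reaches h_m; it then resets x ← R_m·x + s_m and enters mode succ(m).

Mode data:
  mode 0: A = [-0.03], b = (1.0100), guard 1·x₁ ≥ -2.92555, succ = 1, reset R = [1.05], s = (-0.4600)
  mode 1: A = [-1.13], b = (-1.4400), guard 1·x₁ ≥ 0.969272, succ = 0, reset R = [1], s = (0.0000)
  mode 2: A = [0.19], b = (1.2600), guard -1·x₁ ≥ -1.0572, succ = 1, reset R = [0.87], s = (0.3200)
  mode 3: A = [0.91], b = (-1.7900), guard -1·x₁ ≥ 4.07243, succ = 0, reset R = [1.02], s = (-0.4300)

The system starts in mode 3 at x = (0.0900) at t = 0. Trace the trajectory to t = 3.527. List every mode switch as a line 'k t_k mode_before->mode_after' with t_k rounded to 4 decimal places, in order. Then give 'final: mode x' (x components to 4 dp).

Mode 3: guard c·x = 4.0724 hit at Δt = 1.2842 (t = 1.2842), x⁻ = (-4.0724) → reset → x⁺ = (-4.5839), jump to mode 0
Mode 0: guard c·x = -2.9255 hit at Δt = 1.4774 (t = 2.7616), x⁻ = (-2.9256) → reset → x⁺ = (-3.5318), jump to mode 1
Mode 1: flow for 0.7654 to horizon, guard not reached → x = (-2.2250)

1 1.2842 3->0
2 2.7616 0->1
final: 1 -2.2250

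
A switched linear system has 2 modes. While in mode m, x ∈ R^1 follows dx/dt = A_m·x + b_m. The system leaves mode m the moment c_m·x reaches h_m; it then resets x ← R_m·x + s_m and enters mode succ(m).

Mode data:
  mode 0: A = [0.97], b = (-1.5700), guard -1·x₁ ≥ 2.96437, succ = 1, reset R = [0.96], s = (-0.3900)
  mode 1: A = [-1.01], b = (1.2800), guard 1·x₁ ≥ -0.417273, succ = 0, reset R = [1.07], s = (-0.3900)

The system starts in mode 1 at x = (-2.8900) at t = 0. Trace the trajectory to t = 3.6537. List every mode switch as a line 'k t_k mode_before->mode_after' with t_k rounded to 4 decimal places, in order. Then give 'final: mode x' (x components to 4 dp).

Mode 1: guard c·x = -0.4173 hit at Δt = 0.8944 (t = 0.8944), x⁻ = (-0.4173) → reset → x⁺ = (-0.8365), jump to mode 0
Mode 0: guard c·x = 2.9644 hit at Δt = 0.6435 (t = 1.5379), x⁻ = (-2.9644) → reset → x⁺ = (-3.2358), jump to mode 1
Mode 1: guard c·x = -0.4173 hit at Δt = 0.9735 (t = 2.5114), x⁻ = (-0.4173) → reset → x⁺ = (-0.8365), jump to mode 0
Mode 0: guard c·x = 2.9644 hit at Δt = 0.6435 (t = 3.1549), x⁻ = (-2.9644) → reset → x⁺ = (-3.2358), jump to mode 1
Mode 1: flow for 0.4988 to horizon, guard not reached → x = (-1.4537)

1 0.8944 1->0
2 1.5379 0->1
3 2.5114 1->0
4 3.1549 0->1
final: 1 -1.4537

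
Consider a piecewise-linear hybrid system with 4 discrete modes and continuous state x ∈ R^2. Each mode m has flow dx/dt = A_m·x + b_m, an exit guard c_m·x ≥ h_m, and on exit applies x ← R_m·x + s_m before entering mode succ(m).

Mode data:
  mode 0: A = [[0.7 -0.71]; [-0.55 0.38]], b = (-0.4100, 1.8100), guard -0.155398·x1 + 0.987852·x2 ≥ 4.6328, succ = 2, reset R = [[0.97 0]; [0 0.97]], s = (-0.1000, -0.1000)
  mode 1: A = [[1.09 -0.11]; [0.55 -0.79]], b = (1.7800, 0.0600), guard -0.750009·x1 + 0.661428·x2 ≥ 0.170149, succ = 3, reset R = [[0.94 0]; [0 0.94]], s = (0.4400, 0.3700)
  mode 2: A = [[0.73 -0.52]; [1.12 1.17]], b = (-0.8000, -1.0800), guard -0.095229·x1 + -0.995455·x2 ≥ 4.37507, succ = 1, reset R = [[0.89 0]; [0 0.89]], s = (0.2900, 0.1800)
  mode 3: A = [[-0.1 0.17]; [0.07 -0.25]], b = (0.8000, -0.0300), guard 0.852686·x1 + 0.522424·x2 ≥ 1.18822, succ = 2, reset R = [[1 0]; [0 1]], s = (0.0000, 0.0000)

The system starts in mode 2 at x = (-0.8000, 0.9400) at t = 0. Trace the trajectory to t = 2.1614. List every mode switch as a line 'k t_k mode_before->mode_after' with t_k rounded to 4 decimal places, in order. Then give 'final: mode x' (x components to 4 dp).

1 1.2005 2->1
2 1.7175 1->3
final: 3 -1.8916 -2.1698

Mode 2: guard c·x = 4.3751 hit at Δt = 1.2005 (t = 1.2005), x⁻ = (-3.0450, -4.1038) → reset → x⁺ = (-2.4200, -3.4723), jump to mode 1
Mode 1: guard c·x = 0.1701 hit at Δt = 0.5170 (t = 1.7175), x⁻ = (-2.7729, -2.8870) → reset → x⁺ = (-2.1665, -2.3438), jump to mode 3
Mode 3: flow for 0.4439 to horizon, guard not reached → x = (-1.8916, -2.1698)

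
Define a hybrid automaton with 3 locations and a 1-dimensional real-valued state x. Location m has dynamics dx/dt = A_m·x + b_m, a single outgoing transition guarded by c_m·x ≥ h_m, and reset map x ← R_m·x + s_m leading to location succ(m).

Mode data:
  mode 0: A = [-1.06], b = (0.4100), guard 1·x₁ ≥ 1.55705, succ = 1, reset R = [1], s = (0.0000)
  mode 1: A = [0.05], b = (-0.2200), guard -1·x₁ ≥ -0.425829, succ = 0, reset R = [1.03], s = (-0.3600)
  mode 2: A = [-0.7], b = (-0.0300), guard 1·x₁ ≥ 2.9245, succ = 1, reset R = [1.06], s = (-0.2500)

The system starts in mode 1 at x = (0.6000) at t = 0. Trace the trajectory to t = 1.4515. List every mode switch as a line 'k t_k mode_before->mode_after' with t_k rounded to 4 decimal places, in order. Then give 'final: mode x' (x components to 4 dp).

Mode 1: guard c·x = -0.4258 hit at Δt = 0.8963 (t = 0.8963), x⁻ = (0.4258) → reset → x⁺ = (0.0786), jump to mode 0
Mode 0: flow for 0.5552 to horizon, guard not reached → x = (0.2157)

1 0.8963 1->0
final: 0 0.2157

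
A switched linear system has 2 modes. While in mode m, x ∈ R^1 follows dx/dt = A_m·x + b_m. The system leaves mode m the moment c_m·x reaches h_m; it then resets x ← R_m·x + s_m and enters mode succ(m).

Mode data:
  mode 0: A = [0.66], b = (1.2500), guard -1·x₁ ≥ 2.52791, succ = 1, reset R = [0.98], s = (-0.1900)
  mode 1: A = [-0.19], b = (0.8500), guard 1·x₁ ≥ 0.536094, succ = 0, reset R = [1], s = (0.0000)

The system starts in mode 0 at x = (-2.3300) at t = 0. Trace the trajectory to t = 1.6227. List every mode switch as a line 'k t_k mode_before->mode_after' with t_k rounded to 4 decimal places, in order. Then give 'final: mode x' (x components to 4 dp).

1 0.5670 0->1
final: 1 -1.3695

Mode 0: guard c·x = 2.5279 hit at Δt = 0.5670 (t = 0.5670), x⁻ = (-2.5279) → reset → x⁺ = (-2.6674), jump to mode 1
Mode 1: flow for 1.0557 to horizon, guard not reached → x = (-1.3695)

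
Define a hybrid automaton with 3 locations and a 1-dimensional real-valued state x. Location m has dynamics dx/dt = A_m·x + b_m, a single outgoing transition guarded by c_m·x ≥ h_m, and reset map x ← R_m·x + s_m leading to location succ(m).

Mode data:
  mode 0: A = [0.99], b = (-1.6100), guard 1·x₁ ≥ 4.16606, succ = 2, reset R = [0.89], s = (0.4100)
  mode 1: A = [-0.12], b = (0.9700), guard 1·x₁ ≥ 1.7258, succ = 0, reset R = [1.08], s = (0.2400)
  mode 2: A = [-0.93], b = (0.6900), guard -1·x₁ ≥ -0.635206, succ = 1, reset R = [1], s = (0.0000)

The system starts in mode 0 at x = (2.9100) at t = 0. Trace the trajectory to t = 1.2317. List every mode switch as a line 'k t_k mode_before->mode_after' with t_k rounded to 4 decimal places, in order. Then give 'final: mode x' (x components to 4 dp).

1 0.6892 0->2
final: 2 2.7803

Mode 0: guard c·x = 4.1661 hit at Δt = 0.6892 (t = 0.6892), x⁻ = (4.1661) → reset → x⁺ = (4.1178), jump to mode 2
Mode 2: flow for 0.5425 to horizon, guard not reached → x = (2.7803)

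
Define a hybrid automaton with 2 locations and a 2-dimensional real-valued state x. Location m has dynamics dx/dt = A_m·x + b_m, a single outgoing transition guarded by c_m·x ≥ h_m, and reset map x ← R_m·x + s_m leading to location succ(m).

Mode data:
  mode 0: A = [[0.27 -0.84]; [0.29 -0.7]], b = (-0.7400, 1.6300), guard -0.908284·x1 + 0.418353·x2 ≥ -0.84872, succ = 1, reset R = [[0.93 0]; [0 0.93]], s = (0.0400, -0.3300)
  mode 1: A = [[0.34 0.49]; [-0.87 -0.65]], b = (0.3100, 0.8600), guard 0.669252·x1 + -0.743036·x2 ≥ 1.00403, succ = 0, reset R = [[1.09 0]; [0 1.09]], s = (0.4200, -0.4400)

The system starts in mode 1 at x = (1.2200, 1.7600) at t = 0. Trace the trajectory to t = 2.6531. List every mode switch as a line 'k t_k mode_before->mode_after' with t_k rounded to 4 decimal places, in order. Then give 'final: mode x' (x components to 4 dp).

Mode 1: guard c·x = 1.0040 hit at Δt = 0.7036 (t = 0.7036), x⁻ = (2.2916, 0.7128) → reset → x⁺ = (2.9178, 0.3369), jump to mode 0
Mode 0: guard c·x = -0.8487 hit at Δt = 1.0249 (t = 1.7285), x⁻ = (1.7961, 1.8708) → reset → x⁺ = (1.7104, 1.4099), jump to mode 1
Mode 1: guard c·x = 1.0040 hit at Δt = 0.4085 (t = 2.1370), x⁻ = (2.3358, 0.7526) → reset → x⁺ = (2.9660, 0.3804), jump to mode 0
Mode 0: flow for 0.5161 to horizon, guard not reached → x = (2.5932, 1.3236)

1 0.7036 1->0
2 1.7285 0->1
3 2.1370 1->0
final: 0 2.5932 1.3236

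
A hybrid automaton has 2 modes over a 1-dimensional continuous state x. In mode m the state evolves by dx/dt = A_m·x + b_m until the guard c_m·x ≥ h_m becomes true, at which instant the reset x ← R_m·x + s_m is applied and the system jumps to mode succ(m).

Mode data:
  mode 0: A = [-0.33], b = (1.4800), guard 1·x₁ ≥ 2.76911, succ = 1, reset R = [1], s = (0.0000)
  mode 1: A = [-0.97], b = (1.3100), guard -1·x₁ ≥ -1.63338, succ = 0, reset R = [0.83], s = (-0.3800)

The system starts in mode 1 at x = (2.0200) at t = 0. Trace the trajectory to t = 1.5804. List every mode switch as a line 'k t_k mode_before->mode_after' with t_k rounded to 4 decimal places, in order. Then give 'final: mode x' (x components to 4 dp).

1 0.8882 1->0
final: 0 1.6923

Mode 1: guard c·x = -1.6334 hit at Δt = 0.8882 (t = 0.8882), x⁻ = (1.6334) → reset → x⁺ = (0.9757), jump to mode 0
Mode 0: flow for 0.6922 to horizon, guard not reached → x = (1.6923)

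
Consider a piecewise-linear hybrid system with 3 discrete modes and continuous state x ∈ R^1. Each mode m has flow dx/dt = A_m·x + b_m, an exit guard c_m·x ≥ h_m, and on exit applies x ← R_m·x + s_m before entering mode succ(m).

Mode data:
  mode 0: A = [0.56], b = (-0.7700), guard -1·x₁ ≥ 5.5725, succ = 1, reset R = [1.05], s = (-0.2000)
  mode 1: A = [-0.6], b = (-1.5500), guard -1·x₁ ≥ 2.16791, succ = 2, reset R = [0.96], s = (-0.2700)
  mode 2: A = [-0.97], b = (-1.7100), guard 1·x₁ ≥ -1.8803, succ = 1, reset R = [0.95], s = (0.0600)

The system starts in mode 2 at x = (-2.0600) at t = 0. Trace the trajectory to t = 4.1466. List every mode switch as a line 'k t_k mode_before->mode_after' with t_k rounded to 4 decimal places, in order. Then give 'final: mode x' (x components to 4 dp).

1 0.9571 2->1
2 2.1641 1->2
3 3.8255 2->1
final: 1 -1.8765

Mode 2: guard c·x = -1.8803 hit at Δt = 0.9571 (t = 0.9571), x⁻ = (-1.8803) → reset → x⁺ = (-1.7263), jump to mode 1
Mode 1: guard c·x = 2.1679 hit at Δt = 1.2070 (t = 2.1641), x⁻ = (-2.1679) → reset → x⁺ = (-2.3512), jump to mode 2
Mode 2: guard c·x = -1.8803 hit at Δt = 1.6614 (t = 3.8255), x⁻ = (-1.8803) → reset → x⁺ = (-1.7263), jump to mode 1
Mode 1: flow for 0.3211 to horizon, guard not reached → x = (-1.8765)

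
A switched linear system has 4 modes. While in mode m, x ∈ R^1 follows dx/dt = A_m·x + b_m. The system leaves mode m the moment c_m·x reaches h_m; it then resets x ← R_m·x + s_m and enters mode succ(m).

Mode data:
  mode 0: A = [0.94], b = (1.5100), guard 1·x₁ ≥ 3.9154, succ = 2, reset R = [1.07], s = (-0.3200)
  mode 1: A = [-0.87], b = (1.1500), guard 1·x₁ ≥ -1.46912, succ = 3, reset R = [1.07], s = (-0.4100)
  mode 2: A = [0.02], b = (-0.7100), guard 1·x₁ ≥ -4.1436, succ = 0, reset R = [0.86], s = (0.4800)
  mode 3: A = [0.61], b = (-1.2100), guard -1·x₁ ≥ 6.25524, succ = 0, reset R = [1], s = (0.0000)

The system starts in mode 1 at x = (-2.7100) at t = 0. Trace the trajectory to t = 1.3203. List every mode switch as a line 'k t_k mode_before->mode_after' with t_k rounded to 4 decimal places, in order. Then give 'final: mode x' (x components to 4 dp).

1 0.4228 1->3
final: 3 -4.8724

Mode 1: guard c·x = -1.4691 hit at Δt = 0.4228 (t = 0.4228), x⁻ = (-1.4691) → reset → x⁺ = (-1.9820), jump to mode 3
Mode 3: flow for 0.8975 to horizon, guard not reached → x = (-4.8724)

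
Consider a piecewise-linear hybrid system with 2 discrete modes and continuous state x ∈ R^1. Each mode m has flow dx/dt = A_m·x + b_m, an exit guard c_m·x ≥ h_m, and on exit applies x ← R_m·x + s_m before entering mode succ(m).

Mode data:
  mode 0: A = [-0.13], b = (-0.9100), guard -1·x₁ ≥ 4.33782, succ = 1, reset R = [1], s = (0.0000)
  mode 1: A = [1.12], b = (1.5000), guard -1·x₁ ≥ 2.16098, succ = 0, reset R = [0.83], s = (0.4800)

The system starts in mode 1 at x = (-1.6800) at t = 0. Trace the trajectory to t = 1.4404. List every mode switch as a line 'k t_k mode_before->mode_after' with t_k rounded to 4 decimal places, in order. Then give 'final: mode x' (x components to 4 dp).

1 0.7860 1->0
final: 0 -1.7774

Mode 1: guard c·x = 2.1610 hit at Δt = 0.7860 (t = 0.7860), x⁻ = (-2.1610) → reset → x⁺ = (-1.3136), jump to mode 0
Mode 0: flow for 0.6544 to horizon, guard not reached → x = (-1.7774)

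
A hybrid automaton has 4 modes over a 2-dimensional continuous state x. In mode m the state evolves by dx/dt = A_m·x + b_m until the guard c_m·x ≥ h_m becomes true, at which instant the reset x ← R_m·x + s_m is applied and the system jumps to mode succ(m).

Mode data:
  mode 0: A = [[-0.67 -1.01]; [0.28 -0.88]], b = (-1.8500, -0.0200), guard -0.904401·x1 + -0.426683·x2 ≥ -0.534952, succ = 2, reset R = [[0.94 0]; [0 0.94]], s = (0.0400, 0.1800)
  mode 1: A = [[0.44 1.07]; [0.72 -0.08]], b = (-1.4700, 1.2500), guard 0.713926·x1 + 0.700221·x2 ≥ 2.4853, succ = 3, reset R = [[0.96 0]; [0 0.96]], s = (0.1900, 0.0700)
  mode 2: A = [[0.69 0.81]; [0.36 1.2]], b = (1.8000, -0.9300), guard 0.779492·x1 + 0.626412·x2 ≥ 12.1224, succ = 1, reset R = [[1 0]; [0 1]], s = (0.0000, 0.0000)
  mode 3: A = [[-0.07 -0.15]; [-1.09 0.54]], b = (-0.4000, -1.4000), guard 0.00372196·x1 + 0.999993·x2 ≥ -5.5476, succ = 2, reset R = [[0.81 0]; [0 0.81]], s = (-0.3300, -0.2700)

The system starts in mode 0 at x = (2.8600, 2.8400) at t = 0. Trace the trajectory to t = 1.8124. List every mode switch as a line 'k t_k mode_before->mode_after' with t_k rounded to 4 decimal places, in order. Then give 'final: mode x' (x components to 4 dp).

Mode 0: guard c·x = -0.5350 hit at Δt = 0.6279 (t = 0.6279), x⁻ = (-0.2390, 1.7604) → reset → x⁺ = (-0.1847, 1.8348), jump to mode 2
Mode 2: flow for 1.1845 to horizon, guard not reached → x = (7.7432, 7.0711)

1 0.6279 0->2
final: 2 7.7432 7.0711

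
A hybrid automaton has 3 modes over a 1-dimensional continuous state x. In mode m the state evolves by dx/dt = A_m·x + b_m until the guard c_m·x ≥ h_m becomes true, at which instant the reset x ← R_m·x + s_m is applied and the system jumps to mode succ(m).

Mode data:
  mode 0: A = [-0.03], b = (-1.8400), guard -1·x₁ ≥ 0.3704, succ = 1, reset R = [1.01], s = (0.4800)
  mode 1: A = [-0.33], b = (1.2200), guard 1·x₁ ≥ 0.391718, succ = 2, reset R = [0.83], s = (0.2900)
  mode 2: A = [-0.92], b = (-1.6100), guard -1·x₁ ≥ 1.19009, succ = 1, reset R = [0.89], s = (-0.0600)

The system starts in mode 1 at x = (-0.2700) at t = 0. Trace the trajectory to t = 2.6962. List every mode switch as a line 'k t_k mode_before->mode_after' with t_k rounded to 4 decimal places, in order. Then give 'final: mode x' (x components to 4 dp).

1 0.5530 1->2
2 2.1191 2->1
final: 1 -0.2840

Mode 1: guard c·x = 0.3917 hit at Δt = 0.5530 (t = 0.5530), x⁻ = (0.3917) → reset → x⁺ = (0.6151), jump to mode 2
Mode 2: guard c·x = 1.1901 hit at Δt = 1.5661 (t = 2.1191), x⁻ = (-1.1901) → reset → x⁺ = (-1.1192), jump to mode 1
Mode 1: flow for 0.5771 to horizon, guard not reached → x = (-0.2840)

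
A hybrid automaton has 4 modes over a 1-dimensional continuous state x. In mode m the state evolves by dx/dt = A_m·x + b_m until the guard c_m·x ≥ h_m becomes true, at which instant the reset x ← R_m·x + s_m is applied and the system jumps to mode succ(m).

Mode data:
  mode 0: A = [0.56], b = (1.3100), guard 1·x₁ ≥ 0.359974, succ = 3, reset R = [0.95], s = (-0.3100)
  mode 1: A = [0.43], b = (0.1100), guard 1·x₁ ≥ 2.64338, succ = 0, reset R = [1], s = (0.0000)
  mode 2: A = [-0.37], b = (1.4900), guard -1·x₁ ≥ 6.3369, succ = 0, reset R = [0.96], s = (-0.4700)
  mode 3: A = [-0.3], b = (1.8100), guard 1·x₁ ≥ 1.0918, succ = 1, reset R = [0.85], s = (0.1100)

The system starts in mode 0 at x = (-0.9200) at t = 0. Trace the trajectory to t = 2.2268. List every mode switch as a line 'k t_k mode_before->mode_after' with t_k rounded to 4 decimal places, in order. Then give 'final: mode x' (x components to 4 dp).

1 1.1479 0->3
2 1.7956 3->1
final: 1 1.3016

Mode 0: guard c·x = 0.3600 hit at Δt = 1.1479 (t = 1.1479), x⁻ = (0.3600) → reset → x⁺ = (0.0320), jump to mode 3
Mode 3: guard c·x = 1.0918 hit at Δt = 0.6477 (t = 1.7956), x⁻ = (1.0918) → reset → x⁺ = (1.0380), jump to mode 1
Mode 1: flow for 0.4312 to horizon, guard not reached → x = (1.3016)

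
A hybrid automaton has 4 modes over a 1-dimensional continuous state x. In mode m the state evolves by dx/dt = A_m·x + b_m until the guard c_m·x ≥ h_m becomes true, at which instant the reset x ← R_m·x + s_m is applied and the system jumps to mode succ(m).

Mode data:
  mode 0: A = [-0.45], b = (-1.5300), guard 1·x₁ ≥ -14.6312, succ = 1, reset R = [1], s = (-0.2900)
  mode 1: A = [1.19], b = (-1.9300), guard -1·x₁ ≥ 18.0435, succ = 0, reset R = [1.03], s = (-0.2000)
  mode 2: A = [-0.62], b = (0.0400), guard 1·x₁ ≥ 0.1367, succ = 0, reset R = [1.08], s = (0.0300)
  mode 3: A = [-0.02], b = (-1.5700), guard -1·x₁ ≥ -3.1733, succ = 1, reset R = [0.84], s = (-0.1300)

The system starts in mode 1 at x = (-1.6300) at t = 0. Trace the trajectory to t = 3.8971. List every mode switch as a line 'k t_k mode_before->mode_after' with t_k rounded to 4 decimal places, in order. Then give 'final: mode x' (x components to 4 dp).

1 1.5123 1->0
2 2.2116 0->1
3 2.3569 1->0
4 3.0562 0->1
5 3.2015 1->0
final: 0 -14.6498

Mode 1: guard c·x = 18.0435 hit at Δt = 1.5123 (t = 1.5123), x⁻ = (-18.0435) → reset → x⁺ = (-18.7848), jump to mode 0
Mode 0: guard c·x = -14.6312 hit at Δt = 0.6993 (t = 2.2116), x⁻ = (-14.6312) → reset → x⁺ = (-14.9212), jump to mode 1
Mode 1: guard c·x = 18.0435 hit at Δt = 0.1453 (t = 2.3569), x⁻ = (-18.0435) → reset → x⁺ = (-18.7848), jump to mode 0
Mode 0: guard c·x = -14.6312 hit at Δt = 0.6993 (t = 3.0562), x⁻ = (-14.6312) → reset → x⁺ = (-14.9212), jump to mode 1
Mode 1: guard c·x = 18.0435 hit at Δt = 0.1453 (t = 3.2015), x⁻ = (-18.0435) → reset → x⁺ = (-18.7848), jump to mode 0
Mode 0: flow for 0.6956 to horizon, guard not reached → x = (-14.6498)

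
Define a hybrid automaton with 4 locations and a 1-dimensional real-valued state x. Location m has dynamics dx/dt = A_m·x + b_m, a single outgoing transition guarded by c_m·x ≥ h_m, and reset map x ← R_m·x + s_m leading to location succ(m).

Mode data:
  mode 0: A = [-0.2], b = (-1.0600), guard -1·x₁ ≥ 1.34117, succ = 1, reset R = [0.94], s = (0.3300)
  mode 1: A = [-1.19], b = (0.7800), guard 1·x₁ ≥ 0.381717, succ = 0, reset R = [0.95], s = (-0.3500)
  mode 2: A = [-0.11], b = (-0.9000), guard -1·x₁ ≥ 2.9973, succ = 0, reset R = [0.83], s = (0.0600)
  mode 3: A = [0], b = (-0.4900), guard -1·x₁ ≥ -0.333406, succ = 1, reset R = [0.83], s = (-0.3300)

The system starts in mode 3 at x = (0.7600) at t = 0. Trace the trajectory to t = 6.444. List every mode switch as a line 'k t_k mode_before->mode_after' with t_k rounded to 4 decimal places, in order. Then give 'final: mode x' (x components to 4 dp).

Mode 3: guard c·x = -0.3334 hit at Δt = 0.8706 (t = 0.8706), x⁻ = (0.3334) → reset → x⁺ = (-0.0533), jump to mode 1
Mode 1: guard c·x = 0.3817 hit at Δt = 0.7994 (t = 1.6700), x⁻ = (0.3817) → reset → x⁺ = (0.0126), jump to mode 0
Mode 0: guard c·x = 1.3412 hit at Δt = 1.4707 (t = 3.1407), x⁻ = (-1.3412) → reset → x⁺ = (-0.9307), jump to mode 1
Mode 1: guard c·x = 0.3817 hit at Δt = 1.4764 (t = 4.6171), x⁻ = (0.3817) → reset → x⁺ = (0.0126), jump to mode 0
Mode 0: guard c·x = 1.3412 hit at Δt = 1.4707 (t = 6.0878), x⁻ = (-1.3412) → reset → x⁺ = (-0.9307), jump to mode 1
Mode 1: flow for 0.3562 to horizon, guard not reached → x = (-0.3826)

1 0.8706 3->1
2 1.6700 1->0
3 3.1407 0->1
4 4.6171 1->0
5 6.0878 0->1
final: 1 -0.3826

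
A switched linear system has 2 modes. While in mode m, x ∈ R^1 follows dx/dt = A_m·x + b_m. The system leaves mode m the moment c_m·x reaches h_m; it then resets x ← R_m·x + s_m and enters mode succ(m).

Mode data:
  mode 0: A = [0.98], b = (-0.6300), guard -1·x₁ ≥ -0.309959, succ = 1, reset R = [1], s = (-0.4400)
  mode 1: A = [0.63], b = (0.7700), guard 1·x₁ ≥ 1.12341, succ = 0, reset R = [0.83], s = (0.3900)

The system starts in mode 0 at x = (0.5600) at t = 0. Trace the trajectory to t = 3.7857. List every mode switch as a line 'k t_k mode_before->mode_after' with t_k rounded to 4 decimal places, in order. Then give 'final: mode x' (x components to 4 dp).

Mode 0: guard c·x = -0.3100 hit at Δt = 1.4191 (t = 1.4191), x⁻ = (0.3100) → reset → x⁺ = (-0.1300), jump to mode 1
Mode 1: guard c·x = 1.1234 hit at Δt = 1.2133 (t = 2.6324), x⁻ = (1.1234) → reset → x⁺ = (1.3224), jump to mode 0
Mode 0: flow for 1.1533 to horizon, guard not reached → x = (2.7471)

1 1.4191 0->1
2 2.6324 1->0
final: 0 2.7471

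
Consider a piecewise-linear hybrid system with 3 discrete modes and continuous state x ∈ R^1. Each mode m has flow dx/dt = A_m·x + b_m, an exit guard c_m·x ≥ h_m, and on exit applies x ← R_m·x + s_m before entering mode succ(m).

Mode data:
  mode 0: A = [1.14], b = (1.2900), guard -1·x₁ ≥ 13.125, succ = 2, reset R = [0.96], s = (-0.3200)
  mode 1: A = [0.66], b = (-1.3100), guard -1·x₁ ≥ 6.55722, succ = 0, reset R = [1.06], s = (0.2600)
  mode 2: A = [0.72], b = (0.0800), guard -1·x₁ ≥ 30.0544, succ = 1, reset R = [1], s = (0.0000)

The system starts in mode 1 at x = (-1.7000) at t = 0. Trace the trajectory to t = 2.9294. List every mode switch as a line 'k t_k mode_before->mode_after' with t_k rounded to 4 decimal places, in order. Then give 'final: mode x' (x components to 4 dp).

1 1.2739 1->0
2 1.9484 0->2
final: 2 -26.0686

Mode 1: guard c·x = 6.5572 hit at Δt = 1.2739 (t = 1.2739), x⁻ = (-6.5572) → reset → x⁺ = (-6.6907), jump to mode 0
Mode 0: guard c·x = 13.1250 hit at Δt = 0.6745 (t = 1.9484), x⁻ = (-13.1250) → reset → x⁺ = (-12.9200), jump to mode 2
Mode 2: flow for 0.9810 to horizon, guard not reached → x = (-26.0686)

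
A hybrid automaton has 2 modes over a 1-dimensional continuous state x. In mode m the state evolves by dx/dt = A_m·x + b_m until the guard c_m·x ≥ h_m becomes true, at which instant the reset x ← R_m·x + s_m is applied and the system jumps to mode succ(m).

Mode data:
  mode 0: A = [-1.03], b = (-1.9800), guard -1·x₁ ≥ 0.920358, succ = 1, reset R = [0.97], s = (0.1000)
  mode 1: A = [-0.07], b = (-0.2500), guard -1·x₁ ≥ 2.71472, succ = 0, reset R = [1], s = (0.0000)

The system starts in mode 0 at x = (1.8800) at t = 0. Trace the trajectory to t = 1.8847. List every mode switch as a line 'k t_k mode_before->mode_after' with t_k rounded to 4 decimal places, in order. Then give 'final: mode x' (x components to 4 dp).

Mode 0: guard c·x = 0.9204 hit at Δt = 1.2948 (t = 1.2948), x⁻ = (-0.9204) → reset → x⁺ = (-0.7927), jump to mode 1
Mode 1: flow for 0.5899 to horizon, guard not reached → x = (-0.9052)

1 1.2948 0->1
final: 1 -0.9052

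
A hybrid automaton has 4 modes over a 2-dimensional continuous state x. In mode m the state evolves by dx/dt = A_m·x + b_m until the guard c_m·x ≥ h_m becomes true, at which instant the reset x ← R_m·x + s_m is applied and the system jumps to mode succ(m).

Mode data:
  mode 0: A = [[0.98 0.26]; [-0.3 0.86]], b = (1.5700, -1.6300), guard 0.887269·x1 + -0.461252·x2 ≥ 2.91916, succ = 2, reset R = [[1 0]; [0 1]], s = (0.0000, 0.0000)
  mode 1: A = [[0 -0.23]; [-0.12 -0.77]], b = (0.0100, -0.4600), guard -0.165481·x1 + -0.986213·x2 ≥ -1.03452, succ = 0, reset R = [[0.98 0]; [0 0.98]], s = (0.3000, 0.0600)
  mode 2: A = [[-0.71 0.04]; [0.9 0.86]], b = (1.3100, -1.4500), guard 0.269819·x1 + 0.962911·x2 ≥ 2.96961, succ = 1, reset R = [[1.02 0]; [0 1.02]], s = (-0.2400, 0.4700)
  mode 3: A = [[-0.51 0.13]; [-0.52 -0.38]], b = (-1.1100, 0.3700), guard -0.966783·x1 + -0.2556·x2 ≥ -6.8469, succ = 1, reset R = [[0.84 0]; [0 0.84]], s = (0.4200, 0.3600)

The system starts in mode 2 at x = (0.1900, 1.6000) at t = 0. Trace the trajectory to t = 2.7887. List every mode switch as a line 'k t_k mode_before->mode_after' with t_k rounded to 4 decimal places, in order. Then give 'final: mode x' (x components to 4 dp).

1 1.2086 2->1
2 2.3366 1->0
final: 0 2.2337 0.3476

Mode 2: guard c·x = 2.9696 hit at Δt = 1.2086 (t = 1.2086), x⁻ = (1.2104, 2.7448) → reset → x⁺ = (0.9946, 3.2697), jump to mode 1
Mode 1: guard c·x = -1.0345 hit at Δt = 1.1280 (t = 2.3366), x⁻ = (0.5007, 0.9650) → reset → x⁺ = (0.7907, 1.0057), jump to mode 0
Mode 0: flow for 0.4521 to horizon, guard not reached → x = (2.2337, 0.3476)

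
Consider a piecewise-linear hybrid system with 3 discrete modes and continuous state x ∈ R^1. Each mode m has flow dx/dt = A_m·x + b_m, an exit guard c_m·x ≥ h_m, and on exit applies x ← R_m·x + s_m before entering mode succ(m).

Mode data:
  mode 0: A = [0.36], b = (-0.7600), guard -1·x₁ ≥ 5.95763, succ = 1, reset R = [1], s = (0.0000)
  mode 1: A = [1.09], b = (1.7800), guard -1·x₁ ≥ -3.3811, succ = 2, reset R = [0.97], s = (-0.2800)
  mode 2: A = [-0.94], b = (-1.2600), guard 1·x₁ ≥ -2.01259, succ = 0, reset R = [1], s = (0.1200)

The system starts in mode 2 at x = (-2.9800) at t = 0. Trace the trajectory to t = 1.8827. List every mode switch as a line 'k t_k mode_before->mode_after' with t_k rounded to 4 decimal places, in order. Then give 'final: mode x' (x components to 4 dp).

1 0.9486 2->0
final: 0 -3.4930

Mode 2: guard c·x = -2.0126 hit at Δt = 0.9486 (t = 0.9486), x⁻ = (-2.0126) → reset → x⁺ = (-1.8926), jump to mode 0
Mode 0: flow for 0.9341 to horizon, guard not reached → x = (-3.4930)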